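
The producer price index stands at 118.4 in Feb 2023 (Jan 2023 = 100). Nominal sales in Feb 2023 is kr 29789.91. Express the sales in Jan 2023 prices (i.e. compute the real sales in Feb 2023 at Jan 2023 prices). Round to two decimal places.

Real = Nominal ÷ (Index/100) = 29789.91 ÷ (118.4/100)
     = 29789.91 ÷ 1.184 = 25160.3970

25160.40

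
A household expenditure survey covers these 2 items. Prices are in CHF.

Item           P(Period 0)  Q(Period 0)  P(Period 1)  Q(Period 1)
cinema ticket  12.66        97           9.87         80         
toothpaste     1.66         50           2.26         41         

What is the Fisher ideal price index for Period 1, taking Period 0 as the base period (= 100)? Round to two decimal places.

81.64

Laspeyres component (base-period weights):
ΣP(Period 1)Q(Period 0) = 9.87×97 + 2.26×50 = 957.39 + 113 = 1070.39
ΣP(Period 0)Q(Period 0) = 12.66×97 + 1.66×50 = 1228.02 + 83 = 1311.02
L = 1070.39 / 1311.02 × 100 = 81.6456
Paasche component (current-period weights):
ΣP(Period 1)Q(Period 1) = 9.87×80 + 2.26×41 = 789.6 + 92.66 = 882.26
ΣP(Period 0)Q(Period 1) = 12.66×80 + 1.66×41 = 1012.8 + 68.06 = 1080.86
P = 882.26 / 1080.86 × 100 = 81.6257
Fisher = √(L × P) = √(81.6456 × 81.6257) = 81.6357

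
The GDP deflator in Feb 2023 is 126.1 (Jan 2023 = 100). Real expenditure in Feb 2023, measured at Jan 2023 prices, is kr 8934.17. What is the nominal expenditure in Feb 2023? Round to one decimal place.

11266.0

Nominal = Real × (Index/100) = 8934.17 × (126.1/100)
        = 8934.17 × 1.261 = 11265.9884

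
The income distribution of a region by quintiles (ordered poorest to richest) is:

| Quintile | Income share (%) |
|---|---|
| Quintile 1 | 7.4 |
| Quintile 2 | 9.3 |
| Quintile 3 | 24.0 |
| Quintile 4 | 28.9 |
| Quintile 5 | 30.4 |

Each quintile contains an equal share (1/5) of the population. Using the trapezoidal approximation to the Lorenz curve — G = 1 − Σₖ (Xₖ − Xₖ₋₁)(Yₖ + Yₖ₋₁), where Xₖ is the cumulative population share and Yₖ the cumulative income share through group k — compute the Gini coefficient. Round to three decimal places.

Cumulative income shares Yₖ: 0.0740, 0.1670, 0.4070, 0.6960, 1.0000
Σ (Xₖ−Xₖ₋₁)(Yₖ+Yₖ₋₁) = (1/5)(0.0740+0.0000) + (1/5)(0.1670+0.0740) + (1/5)(0.4070+0.1670) + (1/5)(0.6960+0.4070) + (1/5)(1.0000+0.6960)
  = 0.0148 + 0.0482 + 0.1148 + 0.2206 + 0.3392 = 0.7376
G = 1 − 0.7376 = 0.2624

0.262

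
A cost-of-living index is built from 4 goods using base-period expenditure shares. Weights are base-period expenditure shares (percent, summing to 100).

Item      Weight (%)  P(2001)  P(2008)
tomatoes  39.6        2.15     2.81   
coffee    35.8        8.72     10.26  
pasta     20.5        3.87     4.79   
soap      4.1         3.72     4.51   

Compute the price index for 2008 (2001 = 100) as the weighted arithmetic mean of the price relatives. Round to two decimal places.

124.22

tomatoes: 39.6 × (2.81/2.15) = 39.6 × 1.306977 = 51.7563
coffee: 35.8 × (10.26/8.72) = 35.8 × 1.176606 = 42.1225
pasta: 20.5 × (4.79/3.87) = 20.5 × 1.237726 = 25.3734
soap: 4.1 × (4.51/3.72) = 4.1 × 1.212366 = 4.9707
Index = Σ wᵢ·(p₁ᵢ/p₀ᵢ) = 51.7563 + 42.1225 + 25.3734 + 4.9707 = 124.2228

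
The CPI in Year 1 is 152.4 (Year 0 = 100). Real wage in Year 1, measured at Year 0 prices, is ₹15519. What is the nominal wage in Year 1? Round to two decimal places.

23650.96

Nominal = Real × (Index/100) = 15519 × (152.4/100)
        = 15519 × 1.524 = 23650.9560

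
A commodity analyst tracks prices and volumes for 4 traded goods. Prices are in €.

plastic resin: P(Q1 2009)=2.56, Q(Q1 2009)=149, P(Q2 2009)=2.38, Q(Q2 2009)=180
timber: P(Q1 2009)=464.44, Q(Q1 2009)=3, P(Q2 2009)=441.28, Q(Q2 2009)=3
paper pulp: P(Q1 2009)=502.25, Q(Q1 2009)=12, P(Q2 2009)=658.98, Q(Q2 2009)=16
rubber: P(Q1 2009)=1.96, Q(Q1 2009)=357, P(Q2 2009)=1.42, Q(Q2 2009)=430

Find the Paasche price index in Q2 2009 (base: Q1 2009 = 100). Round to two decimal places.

Paasche price index uses current-period quantities as weights.
ΣP(Q2 2009)·Q(Q2 2009) = 2.38×180 + 441.28×3 + 658.98×16 + 1.42×430 = 428.4 + 1323.84 + 10543.68 + 610.6 = 12906.52
ΣP(Q1 2009)·Q(Q2 2009) = 2.56×180 + 464.44×3 + 502.25×16 + 1.96×430 = 460.8 + 1393.32 + 8036 + 842.8 = 10732.92
Index = 12906.52 / 10732.92 × 100 = 120.2517

120.25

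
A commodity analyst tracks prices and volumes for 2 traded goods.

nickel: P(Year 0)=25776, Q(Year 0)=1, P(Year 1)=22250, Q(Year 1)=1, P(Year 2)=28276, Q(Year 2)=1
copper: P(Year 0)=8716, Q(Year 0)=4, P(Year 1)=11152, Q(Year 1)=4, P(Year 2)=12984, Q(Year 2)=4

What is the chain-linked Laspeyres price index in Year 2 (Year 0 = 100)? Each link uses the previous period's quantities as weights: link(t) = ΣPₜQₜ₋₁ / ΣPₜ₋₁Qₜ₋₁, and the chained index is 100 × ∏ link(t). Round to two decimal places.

132.28

Link Year 0→Year 1:
ΣP(Year 1)Q(Year 0) = 22250×1 + 11152×4 = 22250 + 44608 = 66858
ΣP(Year 0)Q(Year 0) = 25776×1 + 8716×4 = 25776 + 34864 = 60640
link = 66858/60640 = 1.102540
Link Year 1→Year 2:
ΣP(Year 2)Q(Year 1) = 28276×1 + 12984×4 = 28276 + 51936 = 80212
ΣP(Year 1)Q(Year 1) = 22250×1 + 11152×4 = 22250 + 44608 = 66858
link = 80212/66858 = 1.199737
Chained index = 100 × 1.102540 × 1.199737 = 132.2757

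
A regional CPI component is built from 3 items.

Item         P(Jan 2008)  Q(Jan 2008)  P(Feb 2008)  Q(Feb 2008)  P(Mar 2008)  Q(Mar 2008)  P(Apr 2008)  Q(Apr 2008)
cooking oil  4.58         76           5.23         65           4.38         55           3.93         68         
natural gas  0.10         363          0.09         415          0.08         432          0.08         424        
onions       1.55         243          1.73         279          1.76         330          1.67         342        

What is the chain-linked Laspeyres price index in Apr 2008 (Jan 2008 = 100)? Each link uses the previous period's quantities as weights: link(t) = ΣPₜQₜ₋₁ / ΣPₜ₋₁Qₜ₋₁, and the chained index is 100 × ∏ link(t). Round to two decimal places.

Link Jan 2008→Feb 2008:
ΣP(Feb 2008)Q(Jan 2008) = 5.23×76 + 0.09×363 + 1.73×243 = 397.48 + 32.67 + 420.39 = 850.54
ΣP(Jan 2008)Q(Jan 2008) = 4.58×76 + 0.10×363 + 1.55×243 = 348.08 + 36.3 + 376.65 = 761.03
link = 850.54/761.03 = 1.117617
Link Feb 2008→Mar 2008:
ΣP(Mar 2008)Q(Feb 2008) = 4.38×65 + 0.08×415 + 1.76×279 = 284.7 + 33.2 + 491.04 = 808.94
ΣP(Feb 2008)Q(Feb 2008) = 5.23×65 + 0.09×415 + 1.73×279 = 339.95 + 37.35 + 482.67 = 859.97
link = 808.94/859.97 = 0.940661
Link Mar 2008→Apr 2008:
ΣP(Apr 2008)Q(Mar 2008) = 3.93×55 + 0.08×432 + 1.67×330 = 216.15 + 34.56 + 551.1 = 801.81
ΣP(Mar 2008)Q(Mar 2008) = 4.38×55 + 0.08×432 + 1.76×330 = 240.9 + 34.56 + 580.8 = 856.26
link = 801.81/856.26 = 0.936410
Chained index = 100 × 1.117617 × 0.940661 × 0.936410 = 98.4446

98.44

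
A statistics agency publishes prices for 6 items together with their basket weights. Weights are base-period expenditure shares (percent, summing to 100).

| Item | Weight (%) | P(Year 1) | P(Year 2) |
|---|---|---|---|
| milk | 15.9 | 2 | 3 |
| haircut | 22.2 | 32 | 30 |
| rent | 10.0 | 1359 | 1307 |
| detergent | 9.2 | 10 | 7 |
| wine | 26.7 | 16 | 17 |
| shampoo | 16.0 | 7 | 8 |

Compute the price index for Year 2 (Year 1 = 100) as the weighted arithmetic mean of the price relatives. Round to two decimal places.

milk: 15.9 × (3/2) = 15.9 × 1.500000 = 23.8500
haircut: 22.2 × (30/32) = 22.2 × 0.937500 = 20.8125
rent: 10.0 × (1307/1359) = 10.0 × 0.961737 = 9.6174
detergent: 9.2 × (7/10) = 9.2 × 0.700000 = 6.4400
wine: 26.7 × (17/16) = 26.7 × 1.062500 = 28.3687
shampoo: 16.0 × (8/7) = 16.0 × 1.142857 = 18.2857
Index = Σ wᵢ·(p₁ᵢ/p₀ᵢ) = 23.8500 + 20.8125 + 9.6174 + 6.4400 + 28.3687 + 18.2857 = 107.3743

107.37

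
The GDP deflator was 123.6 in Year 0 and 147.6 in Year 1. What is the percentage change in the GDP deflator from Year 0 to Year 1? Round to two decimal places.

Change = (147.6 − 123.6) / 123.6 × 100
       = 24.0 / 123.6 × 100 = 19.4175%

19.42%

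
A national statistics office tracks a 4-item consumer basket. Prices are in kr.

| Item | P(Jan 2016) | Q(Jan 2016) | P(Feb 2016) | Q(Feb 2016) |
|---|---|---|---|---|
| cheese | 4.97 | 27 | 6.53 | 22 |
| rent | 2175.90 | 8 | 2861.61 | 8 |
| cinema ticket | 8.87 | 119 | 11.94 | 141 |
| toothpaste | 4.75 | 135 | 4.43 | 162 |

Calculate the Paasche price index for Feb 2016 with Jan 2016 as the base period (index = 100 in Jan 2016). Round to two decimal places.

Paasche price index uses current-period quantities as weights.
ΣP(Feb 2016)·Q(Feb 2016) = 6.53×22 + 2861.61×8 + 11.94×141 + 4.43×162 = 143.66 + 22892.88 + 1683.54 + 717.66 = 25437.74
ΣP(Jan 2016)·Q(Feb 2016) = 4.97×22 + 2175.90×8 + 8.87×141 + 4.75×162 = 109.34 + 17407.2 + 1250.67 + 769.5 = 19536.71
Index = 25437.74 / 19536.71 × 100 = 130.2048

130.20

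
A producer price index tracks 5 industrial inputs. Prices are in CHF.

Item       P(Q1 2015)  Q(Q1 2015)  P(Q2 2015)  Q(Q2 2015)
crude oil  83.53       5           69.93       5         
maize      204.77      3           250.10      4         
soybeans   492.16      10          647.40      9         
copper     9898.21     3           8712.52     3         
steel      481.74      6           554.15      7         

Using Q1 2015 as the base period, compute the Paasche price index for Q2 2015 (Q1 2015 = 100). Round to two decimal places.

96.02

Paasche price index uses current-period quantities as weights.
ΣP(Q2 2015)·Q(Q2 2015) = 69.93×5 + 250.10×4 + 647.40×9 + 8712.52×3 + 554.15×7 = 349.65 + 1000.4 + 5826.6 + 26137.56 + 3879.05 = 37193.26
ΣP(Q1 2015)·Q(Q2 2015) = 83.53×5 + 204.77×4 + 492.16×9 + 9898.21×3 + 481.74×7 = 417.65 + 819.08 + 4429.44 + 29694.63 + 3372.18 = 38732.98
Index = 37193.26 / 38732.98 × 100 = 96.0248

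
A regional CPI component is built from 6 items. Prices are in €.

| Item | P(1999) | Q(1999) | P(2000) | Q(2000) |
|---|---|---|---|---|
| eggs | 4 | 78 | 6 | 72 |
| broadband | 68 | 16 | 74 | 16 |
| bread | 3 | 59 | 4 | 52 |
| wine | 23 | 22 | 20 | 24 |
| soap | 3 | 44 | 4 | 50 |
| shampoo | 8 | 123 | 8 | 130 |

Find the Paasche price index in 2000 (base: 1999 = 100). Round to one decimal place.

108.2

Paasche price index uses current-period quantities as weights.
ΣP(2000)·Q(2000) = 6×72 + 74×16 + 4×52 + 20×24 + 4×50 + 8×130 = 432 + 1184 + 208 + 480 + 200 + 1040 = 3544
ΣP(1999)·Q(2000) = 4×72 + 68×16 + 3×52 + 23×24 + 3×50 + 8×130 = 288 + 1088 + 156 + 552 + 150 + 1040 = 3274
Index = 3544 / 3274 × 100 = 108.2468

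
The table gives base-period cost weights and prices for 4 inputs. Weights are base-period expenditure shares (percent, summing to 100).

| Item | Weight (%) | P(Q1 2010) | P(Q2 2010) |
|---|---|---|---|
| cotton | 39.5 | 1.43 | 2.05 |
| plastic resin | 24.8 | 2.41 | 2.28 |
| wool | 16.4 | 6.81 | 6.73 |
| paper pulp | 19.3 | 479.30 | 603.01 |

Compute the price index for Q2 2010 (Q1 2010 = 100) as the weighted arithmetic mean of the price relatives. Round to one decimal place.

cotton: 39.5 × (2.05/1.43) = 39.5 × 1.433566 = 56.6259
plastic resin: 24.8 × (2.28/2.41) = 24.8 × 0.946058 = 23.4622
wool: 16.4 × (6.73/6.81) = 16.4 × 0.988253 = 16.2073
paper pulp: 19.3 × (603.01/479.30) = 19.3 × 1.258106 = 24.2814
Index = Σ wᵢ·(p₁ᵢ/p₀ᵢ) = 56.6259 + 23.4622 + 16.2073 + 24.2814 = 120.5769

120.6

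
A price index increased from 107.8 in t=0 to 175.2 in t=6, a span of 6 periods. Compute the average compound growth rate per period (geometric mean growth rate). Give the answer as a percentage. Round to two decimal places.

Growth factor = (175.2/107.8)^(1/6) = (1.625232)^(1/6) = 1.084308
Growth rate = 1.084308 − 1 = 0.084308 = 8.4308%

8.43%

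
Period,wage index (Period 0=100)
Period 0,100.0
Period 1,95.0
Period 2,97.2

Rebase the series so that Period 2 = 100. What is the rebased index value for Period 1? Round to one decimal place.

Rebased(Period 1) = 95.0 / 97.2 × 100 = 97.7366

97.7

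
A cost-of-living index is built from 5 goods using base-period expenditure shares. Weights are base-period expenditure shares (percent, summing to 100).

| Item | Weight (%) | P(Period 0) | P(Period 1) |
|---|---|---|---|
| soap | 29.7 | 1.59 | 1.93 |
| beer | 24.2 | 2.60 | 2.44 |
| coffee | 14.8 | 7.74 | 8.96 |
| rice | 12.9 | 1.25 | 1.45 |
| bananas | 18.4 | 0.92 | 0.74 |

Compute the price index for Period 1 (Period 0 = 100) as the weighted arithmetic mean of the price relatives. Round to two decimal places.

soap: 29.7 × (1.93/1.59) = 29.7 × 1.213836 = 36.0509
beer: 24.2 × (2.44/2.60) = 24.2 × 0.938462 = 22.7108
coffee: 14.8 × (8.96/7.74) = 14.8 × 1.157623 = 17.1328
rice: 12.9 × (1.45/1.25) = 12.9 × 1.160000 = 14.9640
bananas: 18.4 × (0.74/0.92) = 18.4 × 0.804348 = 14.8000
Index = Σ wᵢ·(p₁ᵢ/p₀ᵢ) = 36.0509 + 22.7108 + 17.1328 + 14.9640 + 14.8000 = 105.6585

105.66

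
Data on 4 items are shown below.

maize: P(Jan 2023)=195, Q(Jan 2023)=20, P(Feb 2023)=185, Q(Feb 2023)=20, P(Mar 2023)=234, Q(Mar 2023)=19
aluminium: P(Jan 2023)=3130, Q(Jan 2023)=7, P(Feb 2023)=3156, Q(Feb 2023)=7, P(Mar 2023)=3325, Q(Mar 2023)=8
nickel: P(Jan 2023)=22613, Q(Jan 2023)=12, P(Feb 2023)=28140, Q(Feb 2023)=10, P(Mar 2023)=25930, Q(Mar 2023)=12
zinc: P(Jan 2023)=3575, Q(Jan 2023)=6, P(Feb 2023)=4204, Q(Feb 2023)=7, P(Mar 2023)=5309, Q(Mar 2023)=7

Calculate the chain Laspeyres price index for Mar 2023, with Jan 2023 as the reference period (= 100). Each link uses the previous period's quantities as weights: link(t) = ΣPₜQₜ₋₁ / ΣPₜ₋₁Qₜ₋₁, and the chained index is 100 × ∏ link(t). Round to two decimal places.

117.57

Link Jan 2023→Feb 2023:
ΣP(Feb 2023)Q(Jan 2023) = 185×20 + 3156×7 + 28140×12 + 4204×6 = 3700 + 22092 + 337680 + 25224 = 388696
ΣP(Jan 2023)Q(Jan 2023) = 195×20 + 3130×7 + 22613×12 + 3575×6 = 3900 + 21910 + 271356 + 21450 = 318616
link = 388696/318616 = 1.219951
Link Feb 2023→Mar 2023:
ΣP(Mar 2023)Q(Feb 2023) = 234×20 + 3325×7 + 25930×10 + 5309×7 = 4680 + 23275 + 259300 + 37163 = 324418
ΣP(Feb 2023)Q(Feb 2023) = 185×20 + 3156×7 + 28140×10 + 4204×7 = 3700 + 22092 + 281400 + 29428 = 336620
link = 324418/336620 = 0.963751
Chained index = 100 × 1.219951 × 0.963751 = 117.5730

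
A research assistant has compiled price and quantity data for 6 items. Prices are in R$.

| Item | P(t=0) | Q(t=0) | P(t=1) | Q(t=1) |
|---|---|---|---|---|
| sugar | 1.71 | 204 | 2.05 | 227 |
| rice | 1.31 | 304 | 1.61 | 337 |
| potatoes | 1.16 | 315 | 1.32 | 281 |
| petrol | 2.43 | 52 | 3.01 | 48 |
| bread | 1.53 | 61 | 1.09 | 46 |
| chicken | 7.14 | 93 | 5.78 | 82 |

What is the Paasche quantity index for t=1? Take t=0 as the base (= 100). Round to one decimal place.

98.2

Paasche quantity index uses current-period prices as weights.
ΣP(t=1)·Q(t=1) = 2.05×227 + 1.61×337 + 1.32×281 + 3.01×48 + 1.09×46 + 5.78×82 = 465.35 + 542.57 + 370.92 + 144.48 + 50.14 + 473.96 = 2047.42
ΣP(t=1)·Q(t=0) = 2.05×204 + 1.61×304 + 1.32×315 + 3.01×52 + 1.09×61 + 5.78×93 = 418.2 + 489.44 + 415.8 + 156.52 + 66.49 + 537.54 = 2083.99
Index = 2047.42 / 2083.99 × 100 = 98.2452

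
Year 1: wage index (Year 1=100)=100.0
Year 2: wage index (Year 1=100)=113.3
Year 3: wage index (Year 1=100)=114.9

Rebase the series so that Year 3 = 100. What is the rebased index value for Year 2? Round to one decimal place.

98.6

Rebased(Year 2) = 113.3 / 114.9 × 100 = 98.6075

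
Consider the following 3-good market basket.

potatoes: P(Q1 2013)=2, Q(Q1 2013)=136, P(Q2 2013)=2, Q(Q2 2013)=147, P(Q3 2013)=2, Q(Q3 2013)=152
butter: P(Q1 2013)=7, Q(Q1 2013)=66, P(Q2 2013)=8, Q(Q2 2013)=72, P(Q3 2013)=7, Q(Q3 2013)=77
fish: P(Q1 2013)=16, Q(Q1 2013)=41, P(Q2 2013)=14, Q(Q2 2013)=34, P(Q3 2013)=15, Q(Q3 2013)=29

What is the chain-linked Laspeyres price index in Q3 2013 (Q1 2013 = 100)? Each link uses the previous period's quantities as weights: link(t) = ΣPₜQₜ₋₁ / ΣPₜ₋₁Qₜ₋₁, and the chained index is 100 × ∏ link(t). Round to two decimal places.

Link Q1 2013→Q2 2013:
ΣP(Q2 2013)Q(Q1 2013) = 2×136 + 8×66 + 14×41 = 272 + 528 + 574 = 1374
ΣP(Q1 2013)Q(Q1 2013) = 2×136 + 7×66 + 16×41 = 272 + 462 + 656 = 1390
link = 1374/1390 = 0.988489
Link Q2 2013→Q3 2013:
ΣP(Q3 2013)Q(Q2 2013) = 2×147 + 7×72 + 15×34 = 294 + 504 + 510 = 1308
ΣP(Q2 2013)Q(Q2 2013) = 2×147 + 8×72 + 14×34 = 294 + 576 + 476 = 1346
link = 1308/1346 = 0.971768
Chained index = 100 × 0.988489 × 0.971768 = 96.0582

96.06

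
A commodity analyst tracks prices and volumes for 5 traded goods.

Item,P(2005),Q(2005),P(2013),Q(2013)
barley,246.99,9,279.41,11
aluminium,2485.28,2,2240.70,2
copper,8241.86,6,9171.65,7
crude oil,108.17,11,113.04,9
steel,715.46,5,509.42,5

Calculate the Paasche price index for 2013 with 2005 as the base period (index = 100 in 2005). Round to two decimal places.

107.71

Paasche price index uses current-period quantities as weights.
ΣP(2013)·Q(2013) = 279.41×11 + 2240.70×2 + 9171.65×7 + 113.04×9 + 509.42×5 = 3073.51 + 4481.4 + 64201.55 + 1017.36 + 2547.1 = 75320.92
ΣP(2005)·Q(2013) = 246.99×11 + 2485.28×2 + 8241.86×7 + 108.17×9 + 715.46×5 = 2716.89 + 4970.56 + 57693.02 + 973.53 + 3577.3 = 69931.3
Index = 75320.92 / 69931.3 × 100 = 107.7070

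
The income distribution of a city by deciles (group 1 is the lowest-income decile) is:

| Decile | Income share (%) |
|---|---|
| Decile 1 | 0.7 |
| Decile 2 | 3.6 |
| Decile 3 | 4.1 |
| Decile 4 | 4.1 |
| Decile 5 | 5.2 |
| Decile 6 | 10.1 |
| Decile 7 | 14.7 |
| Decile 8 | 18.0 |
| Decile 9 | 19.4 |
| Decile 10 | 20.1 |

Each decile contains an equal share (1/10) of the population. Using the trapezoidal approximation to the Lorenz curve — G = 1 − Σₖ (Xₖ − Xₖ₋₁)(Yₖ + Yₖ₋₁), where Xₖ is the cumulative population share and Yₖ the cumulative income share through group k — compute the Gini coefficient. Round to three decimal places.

Cumulative income shares Yₖ: 0.0070, 0.0430, 0.0840, 0.1250, 0.1770, 0.2780, 0.4250, 0.6050, 0.7990, 1.0000
Σ (Xₖ−Xₖ₋₁)(Yₖ+Yₖ₋₁) = (1/10)(0.0070+0.0000) + (1/10)(0.0430+0.0070) + (1/10)(0.0840+0.0430) + (1/10)(0.1250+0.0840) + (1/10)(0.1770+0.1250) + (1/10)(0.2780+0.1770) + (1/10)(0.4250+0.2780) + (1/10)(0.6050+0.4250) + (1/10)(0.7990+0.6050) + (1/10)(1.0000+0.7990)
  = 0.0007 + 0.0050 + 0.0127 + 0.0209 + 0.0302 + 0.0455 + 0.0703 + 0.1030 + 0.1404 + 0.1799 = 0.6086
G = 1 − 0.6086 = 0.3914

0.391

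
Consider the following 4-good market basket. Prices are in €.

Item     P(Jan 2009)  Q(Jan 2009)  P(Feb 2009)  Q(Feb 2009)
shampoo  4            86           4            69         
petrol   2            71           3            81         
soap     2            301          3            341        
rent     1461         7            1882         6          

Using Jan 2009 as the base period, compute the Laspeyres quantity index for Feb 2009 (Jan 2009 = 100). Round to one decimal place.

87.4

Laspeyres quantity index uses base-period prices as weights.
ΣP(Jan 2009)·Q(Feb 2009) = 4×69 + 2×81 + 2×341 + 1461×6 = 276 + 162 + 682 + 8766 = 9886
ΣP(Jan 2009)·Q(Jan 2009) = 4×86 + 2×71 + 2×301 + 1461×7 = 344 + 142 + 602 + 10227 = 11315
Index = 9886 / 11315 × 100 = 87.3707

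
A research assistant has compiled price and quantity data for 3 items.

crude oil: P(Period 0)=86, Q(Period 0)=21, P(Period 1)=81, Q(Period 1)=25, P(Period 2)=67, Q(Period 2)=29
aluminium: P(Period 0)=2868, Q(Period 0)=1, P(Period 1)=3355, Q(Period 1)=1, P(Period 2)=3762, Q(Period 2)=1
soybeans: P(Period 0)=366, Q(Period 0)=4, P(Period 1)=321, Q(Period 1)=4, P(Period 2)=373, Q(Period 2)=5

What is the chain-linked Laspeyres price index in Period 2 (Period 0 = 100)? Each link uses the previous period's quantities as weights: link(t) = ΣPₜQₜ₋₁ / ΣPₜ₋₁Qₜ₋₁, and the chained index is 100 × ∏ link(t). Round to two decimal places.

Link Period 0→Period 1:
ΣP(Period 1)Q(Period 0) = 81×21 + 3355×1 + 321×4 = 1701 + 3355 + 1284 = 6340
ΣP(Period 0)Q(Period 0) = 86×21 + 2868×1 + 366×4 = 1806 + 2868 + 1464 = 6138
link = 6340/6138 = 1.032910
Link Period 1→Period 2:
ΣP(Period 2)Q(Period 1) = 67×25 + 3762×1 + 373×4 = 1675 + 3762 + 1492 = 6929
ΣP(Period 1)Q(Period 1) = 81×25 + 3355×1 + 321×4 = 2025 + 3355 + 1284 = 6664
link = 6929/6664 = 1.039766
Chained index = 100 × 1.032910 × 1.039766 = 107.3984

107.40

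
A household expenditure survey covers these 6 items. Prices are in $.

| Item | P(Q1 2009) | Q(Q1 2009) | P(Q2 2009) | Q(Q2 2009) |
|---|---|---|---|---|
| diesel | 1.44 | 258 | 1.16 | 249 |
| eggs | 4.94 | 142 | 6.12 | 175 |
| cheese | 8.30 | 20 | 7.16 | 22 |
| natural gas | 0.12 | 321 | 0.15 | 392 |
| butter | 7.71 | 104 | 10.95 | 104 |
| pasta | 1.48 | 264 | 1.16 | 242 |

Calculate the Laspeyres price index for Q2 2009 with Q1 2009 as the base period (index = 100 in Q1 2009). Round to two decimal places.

113.55

Laspeyres price index uses base-period quantities as weights.
ΣP(Q2 2009)·Q(Q1 2009) = 1.16×258 + 6.12×142 + 7.16×20 + 0.15×321 + 10.95×104 + 1.16×264 = 299.28 + 869.04 + 143.2 + 48.15 + 1138.8 + 306.24 = 2804.71
ΣP(Q1 2009)·Q(Q1 2009) = 1.44×258 + 4.94×142 + 8.30×20 + 0.12×321 + 7.71×104 + 1.48×264 = 371.52 + 701.48 + 166 + 38.52 + 801.84 + 390.72 = 2470.08
Index = 2804.71 / 2470.08 × 100 = 113.5473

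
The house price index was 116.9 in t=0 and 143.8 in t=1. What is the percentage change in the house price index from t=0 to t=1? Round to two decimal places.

Change = (143.8 − 116.9) / 116.9 × 100
       = 26.9 / 116.9 × 100 = 23.0111%

23.01%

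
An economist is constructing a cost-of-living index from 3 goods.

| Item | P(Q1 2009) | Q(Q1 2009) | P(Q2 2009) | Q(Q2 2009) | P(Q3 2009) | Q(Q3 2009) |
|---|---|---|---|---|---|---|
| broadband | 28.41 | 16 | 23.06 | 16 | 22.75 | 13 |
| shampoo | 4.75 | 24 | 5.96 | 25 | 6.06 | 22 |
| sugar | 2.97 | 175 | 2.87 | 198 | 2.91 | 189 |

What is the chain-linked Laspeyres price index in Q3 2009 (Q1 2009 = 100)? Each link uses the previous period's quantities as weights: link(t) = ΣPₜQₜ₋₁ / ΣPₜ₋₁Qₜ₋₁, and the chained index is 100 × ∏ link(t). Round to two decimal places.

Link Q1 2009→Q2 2009:
ΣP(Q2 2009)Q(Q1 2009) = 23.06×16 + 5.96×24 + 2.87×175 = 368.96 + 143.04 + 502.25 = 1014.25
ΣP(Q1 2009)Q(Q1 2009) = 28.41×16 + 4.75×24 + 2.97×175 = 454.56 + 114 + 519.75 = 1088.31
link = 1014.25/1088.31 = 0.931950
Link Q2 2009→Q3 2009:
ΣP(Q3 2009)Q(Q2 2009) = 22.75×16 + 6.06×25 + 2.91×198 = 364 + 151.5 + 576.18 = 1091.68
ΣP(Q2 2009)Q(Q2 2009) = 23.06×16 + 5.96×25 + 2.87×198 = 368.96 + 149 + 568.26 = 1086.22
link = 1091.68/1086.22 = 1.005027
Chained index = 100 × 0.931950 × 1.005027 = 93.6634

93.66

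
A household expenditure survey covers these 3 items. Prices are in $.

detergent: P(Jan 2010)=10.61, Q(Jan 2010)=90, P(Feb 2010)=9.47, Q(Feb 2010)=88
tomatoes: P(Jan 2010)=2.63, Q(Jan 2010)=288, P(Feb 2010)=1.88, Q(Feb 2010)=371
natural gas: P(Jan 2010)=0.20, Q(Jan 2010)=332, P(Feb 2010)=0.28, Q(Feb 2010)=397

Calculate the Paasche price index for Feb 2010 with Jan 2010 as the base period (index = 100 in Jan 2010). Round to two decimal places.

Paasche price index uses current-period quantities as weights.
ΣP(Feb 2010)·Q(Feb 2010) = 9.47×88 + 1.88×371 + 0.28×397 = 833.36 + 697.48 + 111.16 = 1642
ΣP(Jan 2010)·Q(Feb 2010) = 10.61×88 + 2.63×371 + 0.20×397 = 933.68 + 975.73 + 79.4 = 1988.81
Index = 1642 / 1988.81 × 100 = 82.5619

82.56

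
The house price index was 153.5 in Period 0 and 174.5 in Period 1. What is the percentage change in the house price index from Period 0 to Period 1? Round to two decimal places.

13.68%

Change = (174.5 − 153.5) / 153.5 × 100
       = 21.0 / 153.5 × 100 = 13.6808%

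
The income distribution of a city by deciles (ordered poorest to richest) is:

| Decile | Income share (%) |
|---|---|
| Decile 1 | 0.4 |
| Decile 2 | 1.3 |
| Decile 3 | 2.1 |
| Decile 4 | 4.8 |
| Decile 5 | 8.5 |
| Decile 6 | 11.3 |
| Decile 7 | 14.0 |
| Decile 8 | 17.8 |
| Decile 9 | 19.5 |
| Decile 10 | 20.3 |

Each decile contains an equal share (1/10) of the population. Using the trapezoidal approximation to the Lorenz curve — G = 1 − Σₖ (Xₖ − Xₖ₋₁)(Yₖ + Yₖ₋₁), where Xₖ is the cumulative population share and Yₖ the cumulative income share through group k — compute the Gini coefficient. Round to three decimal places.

Cumulative income shares Yₖ: 0.0040, 0.0170, 0.0380, 0.0860, 0.1710, 0.2840, 0.4240, 0.6020, 0.7970, 1.0000
Σ (Xₖ−Xₖ₋₁)(Yₖ+Yₖ₋₁) = (1/10)(0.0040+0.0000) + (1/10)(0.0170+0.0040) + (1/10)(0.0380+0.0170) + (1/10)(0.0860+0.0380) + (1/10)(0.1710+0.0860) + (1/10)(0.2840+0.1710) + (1/10)(0.4240+0.2840) + (1/10)(0.6020+0.4240) + (1/10)(0.7970+0.6020) + (1/10)(1.0000+0.7970)
  = 0.0004 + 0.0021 + 0.0055 + 0.0124 + 0.0257 + 0.0455 + 0.0708 + 0.1026 + 0.1399 + 0.1797 = 0.5846
G = 1 − 0.5846 = 0.4154

0.415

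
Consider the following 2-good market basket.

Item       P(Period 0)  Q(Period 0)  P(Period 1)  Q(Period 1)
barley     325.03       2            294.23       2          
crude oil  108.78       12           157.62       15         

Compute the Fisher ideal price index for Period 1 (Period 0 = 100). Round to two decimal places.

128.11

Laspeyres component (base-period weights):
ΣP(Period 1)Q(Period 0) = 294.23×2 + 157.62×12 = 588.46 + 1891.44 = 2479.9
ΣP(Period 0)Q(Period 0) = 325.03×2 + 108.78×12 = 650.06 + 1305.36 = 1955.42
L = 2479.9 / 1955.42 × 100 = 126.8219
Paasche component (current-period weights):
ΣP(Period 1)Q(Period 1) = 294.23×2 + 157.62×15 = 588.46 + 2364.3 = 2952.76
ΣP(Period 0)Q(Period 1) = 325.03×2 + 108.78×15 = 650.06 + 1631.7 = 2281.76
P = 2952.76 / 2281.76 × 100 = 129.4071
Fisher = √(L × P) = √(126.8219 × 129.4071) = 128.1080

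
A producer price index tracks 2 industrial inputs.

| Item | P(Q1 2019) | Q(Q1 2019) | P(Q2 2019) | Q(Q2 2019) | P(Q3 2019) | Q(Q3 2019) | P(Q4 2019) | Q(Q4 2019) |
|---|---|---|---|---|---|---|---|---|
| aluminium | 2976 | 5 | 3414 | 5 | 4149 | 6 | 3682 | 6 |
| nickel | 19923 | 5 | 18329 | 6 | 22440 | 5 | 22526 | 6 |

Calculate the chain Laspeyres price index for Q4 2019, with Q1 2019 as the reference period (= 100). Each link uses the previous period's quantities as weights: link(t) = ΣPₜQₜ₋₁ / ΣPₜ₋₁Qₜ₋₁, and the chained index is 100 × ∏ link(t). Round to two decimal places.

114.12

Link Q1 2019→Q2 2019:
ΣP(Q2 2019)Q(Q1 2019) = 3414×5 + 18329×5 = 17070 + 91645 = 108715
ΣP(Q1 2019)Q(Q1 2019) = 2976×5 + 19923×5 = 14880 + 99615 = 114495
link = 108715/114495 = 0.949517
Link Q2 2019→Q3 2019:
ΣP(Q3 2019)Q(Q2 2019) = 4149×5 + 22440×6 = 20745 + 134640 = 155385
ΣP(Q2 2019)Q(Q2 2019) = 3414×5 + 18329×6 = 17070 + 109974 = 127044
link = 155385/127044 = 1.223080
Link Q3 2019→Q4 2019:
ΣP(Q4 2019)Q(Q3 2019) = 3682×6 + 22526×5 = 22092 + 112630 = 134722
ΣP(Q3 2019)Q(Q3 2019) = 4149×6 + 22440×5 = 24894 + 112200 = 137094
link = 134722/137094 = 0.982698
Chained index = 100 × 0.949517 × 1.223080 × 0.982698 = 114.1243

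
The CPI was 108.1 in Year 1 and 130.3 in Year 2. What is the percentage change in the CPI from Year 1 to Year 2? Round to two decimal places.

20.54%

Change = (130.3 − 108.1) / 108.1 × 100
       = 22.2 / 108.1 × 100 = 20.5365%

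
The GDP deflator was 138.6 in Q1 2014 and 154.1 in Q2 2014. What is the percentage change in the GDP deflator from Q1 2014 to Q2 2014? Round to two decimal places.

11.18%

Change = (154.1 − 138.6) / 138.6 × 100
       = 15.5 / 138.6 × 100 = 11.1833%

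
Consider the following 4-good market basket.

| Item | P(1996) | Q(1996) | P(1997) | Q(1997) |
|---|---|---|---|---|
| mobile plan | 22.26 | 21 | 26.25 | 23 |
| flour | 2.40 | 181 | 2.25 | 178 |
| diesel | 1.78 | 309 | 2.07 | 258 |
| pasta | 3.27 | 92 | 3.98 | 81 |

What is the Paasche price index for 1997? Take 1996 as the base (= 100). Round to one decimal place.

Paasche price index uses current-period quantities as weights.
ΣP(1997)·Q(1997) = 26.25×23 + 2.25×178 + 2.07×258 + 3.98×81 = 603.75 + 400.5 + 534.06 + 322.38 = 1860.69
ΣP(1996)·Q(1997) = 22.26×23 + 2.40×178 + 1.78×258 + 3.27×81 = 511.98 + 427.2 + 459.24 + 264.87 = 1663.29
Index = 1860.69 / 1663.29 × 100 = 111.8680

111.9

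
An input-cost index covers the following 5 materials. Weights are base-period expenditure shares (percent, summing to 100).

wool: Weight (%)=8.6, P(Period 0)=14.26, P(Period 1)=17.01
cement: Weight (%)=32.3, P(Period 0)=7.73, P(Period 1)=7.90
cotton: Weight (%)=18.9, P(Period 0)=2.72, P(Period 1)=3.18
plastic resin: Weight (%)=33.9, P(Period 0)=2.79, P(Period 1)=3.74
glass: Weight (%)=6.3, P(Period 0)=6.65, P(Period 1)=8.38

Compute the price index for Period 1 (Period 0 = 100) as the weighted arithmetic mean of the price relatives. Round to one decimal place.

118.7

wool: 8.6 × (17.01/14.26) = 8.6 × 1.192847 = 10.2585
cement: 32.3 × (7.90/7.73) = 32.3 × 1.021992 = 33.0103
cotton: 18.9 × (3.18/2.72) = 18.9 × 1.169118 = 22.0963
plastic resin: 33.9 × (3.74/2.79) = 33.9 × 1.340502 = 45.4430
glass: 6.3 × (8.38/6.65) = 6.3 × 1.260150 = 7.9389
Index = Σ wᵢ·(p₁ᵢ/p₀ᵢ) = 10.2585 + 33.0103 + 22.0963 + 45.4430 + 7.9389 = 118.7471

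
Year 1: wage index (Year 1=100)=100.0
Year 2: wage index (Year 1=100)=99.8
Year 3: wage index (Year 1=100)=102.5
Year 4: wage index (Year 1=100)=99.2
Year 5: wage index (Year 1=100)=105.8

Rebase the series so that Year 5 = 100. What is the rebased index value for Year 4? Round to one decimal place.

Rebased(Year 4) = 99.2 / 105.8 × 100 = 93.7618

93.8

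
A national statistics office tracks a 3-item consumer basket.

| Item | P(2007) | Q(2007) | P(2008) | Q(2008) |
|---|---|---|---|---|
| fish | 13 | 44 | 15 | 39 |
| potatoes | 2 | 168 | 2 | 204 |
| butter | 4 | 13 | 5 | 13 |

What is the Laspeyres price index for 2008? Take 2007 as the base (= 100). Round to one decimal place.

Laspeyres price index uses base-period quantities as weights.
ΣP(2008)·Q(2007) = 15×44 + 2×168 + 5×13 = 660 + 336 + 65 = 1061
ΣP(2007)·Q(2007) = 13×44 + 2×168 + 4×13 = 572 + 336 + 52 = 960
Index = 1061 / 960 × 100 = 110.5208

110.5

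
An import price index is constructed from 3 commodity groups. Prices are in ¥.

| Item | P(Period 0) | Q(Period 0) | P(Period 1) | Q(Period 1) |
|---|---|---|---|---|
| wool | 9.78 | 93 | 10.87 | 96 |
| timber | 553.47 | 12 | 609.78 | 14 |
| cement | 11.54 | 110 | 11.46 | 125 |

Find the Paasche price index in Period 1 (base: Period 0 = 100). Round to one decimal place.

108.7

Paasche price index uses current-period quantities as weights.
ΣP(Period 1)·Q(Period 1) = 10.87×96 + 609.78×14 + 11.46×125 = 1043.52 + 8536.92 + 1432.5 = 11012.94
ΣP(Period 0)·Q(Period 1) = 9.78×96 + 553.47×14 + 11.54×125 = 938.88 + 7748.58 + 1442.5 = 10129.96
Index = 11012.94 / 10129.96 × 100 = 108.7165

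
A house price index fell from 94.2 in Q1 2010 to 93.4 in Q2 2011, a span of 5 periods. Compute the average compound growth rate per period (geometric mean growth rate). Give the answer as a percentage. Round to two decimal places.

-0.17%

Growth factor = (93.4/94.2)^(1/5) = (0.991507)^(1/5) = 0.998296
Growth rate = 0.998296 − 1 = -0.001704 = -0.1704%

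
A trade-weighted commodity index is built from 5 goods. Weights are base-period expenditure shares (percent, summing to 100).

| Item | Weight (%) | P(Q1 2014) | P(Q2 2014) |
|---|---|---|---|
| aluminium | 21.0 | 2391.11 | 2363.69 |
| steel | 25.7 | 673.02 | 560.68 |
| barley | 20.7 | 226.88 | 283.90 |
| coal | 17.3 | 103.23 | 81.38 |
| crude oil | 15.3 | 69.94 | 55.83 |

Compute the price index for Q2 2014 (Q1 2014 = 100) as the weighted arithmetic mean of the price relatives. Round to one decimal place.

93.9

aluminium: 21.0 × (2363.69/2391.11) = 21.0 × 0.988533 = 20.7592
steel: 25.7 × (560.68/673.02) = 25.7 × 0.833081 = 21.4102
barley: 20.7 × (283.90/226.88) = 20.7 × 1.251322 = 25.9024
coal: 17.3 × (81.38/103.23) = 17.3 × 0.788337 = 13.6382
crude oil: 15.3 × (55.83/69.94) = 15.3 × 0.798256 = 12.2133
Index = Σ wᵢ·(p₁ᵢ/p₀ᵢ) = 20.7592 + 21.4102 + 25.9024 + 13.6382 + 12.2133 = 93.9233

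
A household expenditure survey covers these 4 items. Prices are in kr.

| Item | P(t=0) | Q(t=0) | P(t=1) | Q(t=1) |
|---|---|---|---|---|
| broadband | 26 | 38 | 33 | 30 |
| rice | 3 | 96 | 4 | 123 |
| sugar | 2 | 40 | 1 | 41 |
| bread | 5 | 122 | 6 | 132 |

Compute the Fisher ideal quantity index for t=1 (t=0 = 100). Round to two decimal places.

Laspeyres component (base-period weights):
ΣP(t=0)Q(t=1) = 26×30 + 3×123 + 2×41 + 5×132 = 780 + 369 + 82 + 660 = 1891
ΣP(t=0)Q(t=0) = 26×38 + 3×96 + 2×40 + 5×122 = 988 + 288 + 80 + 610 = 1966
L = 1891 / 1966 × 100 = 96.1851
Paasche component (current-period weights):
ΣP(t=1)Q(t=1) = 33×30 + 4×123 + 1×41 + 6×132 = 990 + 492 + 41 + 792 = 2315
ΣP(t=1)Q(t=0) = 33×38 + 4×96 + 1×40 + 6×122 = 1254 + 384 + 40 + 732 = 2410
P = 2315 / 2410 × 100 = 96.0581
Fisher = √(L × P) = √(96.1851 × 96.0581) = 96.1216

96.12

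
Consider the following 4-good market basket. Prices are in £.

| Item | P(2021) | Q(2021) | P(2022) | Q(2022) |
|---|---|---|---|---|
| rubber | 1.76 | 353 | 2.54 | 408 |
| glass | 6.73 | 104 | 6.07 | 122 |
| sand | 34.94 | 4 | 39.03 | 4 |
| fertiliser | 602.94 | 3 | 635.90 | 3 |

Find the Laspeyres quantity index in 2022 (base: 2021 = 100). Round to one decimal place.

106.7

Laspeyres quantity index uses base-period prices as weights.
ΣP(2021)·Q(2022) = 1.76×408 + 6.73×122 + 34.94×4 + 602.94×3 = 718.08 + 821.06 + 139.76 + 1808.82 = 3487.72
ΣP(2021)·Q(2021) = 1.76×353 + 6.73×104 + 34.94×4 + 602.94×3 = 621.28 + 699.92 + 139.76 + 1808.82 = 3269.78
Index = 3487.72 / 3269.78 × 100 = 106.6653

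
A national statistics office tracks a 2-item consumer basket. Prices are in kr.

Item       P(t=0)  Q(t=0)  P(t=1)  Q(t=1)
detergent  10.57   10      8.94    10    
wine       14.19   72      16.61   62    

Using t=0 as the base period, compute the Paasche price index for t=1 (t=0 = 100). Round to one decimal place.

113.6

Paasche price index uses current-period quantities as weights.
ΣP(t=1)·Q(t=1) = 8.94×10 + 16.61×62 = 89.4 + 1029.82 = 1119.22
ΣP(t=0)·Q(t=1) = 10.57×10 + 14.19×62 = 105.7 + 879.78 = 985.48
Index = 1119.22 / 985.48 × 100 = 113.5711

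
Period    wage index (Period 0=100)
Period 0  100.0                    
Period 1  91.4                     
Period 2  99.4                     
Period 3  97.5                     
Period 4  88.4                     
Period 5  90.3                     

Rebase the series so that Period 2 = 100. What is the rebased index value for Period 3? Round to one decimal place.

Rebased(Period 3) = 97.5 / 99.4 × 100 = 98.0885

98.1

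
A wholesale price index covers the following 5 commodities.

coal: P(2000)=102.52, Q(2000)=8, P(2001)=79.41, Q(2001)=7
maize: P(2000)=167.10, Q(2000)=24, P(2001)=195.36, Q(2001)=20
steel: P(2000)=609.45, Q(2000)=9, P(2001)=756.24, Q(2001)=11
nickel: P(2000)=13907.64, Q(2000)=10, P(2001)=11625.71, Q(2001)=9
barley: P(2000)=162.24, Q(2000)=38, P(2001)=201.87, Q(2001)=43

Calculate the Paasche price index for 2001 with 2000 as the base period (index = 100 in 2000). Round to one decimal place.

Paasche price index uses current-period quantities as weights.
ΣP(2001)·Q(2001) = 79.41×7 + 195.36×20 + 756.24×11 + 11625.71×9 + 201.87×43 = 555.87 + 3907.2 + 8318.64 + 104631.39 + 8680.41 = 126093.51
ΣP(2000)·Q(2001) = 102.52×7 + 167.10×20 + 609.45×11 + 13907.64×9 + 162.24×43 = 717.64 + 3342 + 6703.95 + 125168.76 + 6976.32 = 142908.67
Index = 126093.51 / 142908.67 × 100 = 88.2336

88.2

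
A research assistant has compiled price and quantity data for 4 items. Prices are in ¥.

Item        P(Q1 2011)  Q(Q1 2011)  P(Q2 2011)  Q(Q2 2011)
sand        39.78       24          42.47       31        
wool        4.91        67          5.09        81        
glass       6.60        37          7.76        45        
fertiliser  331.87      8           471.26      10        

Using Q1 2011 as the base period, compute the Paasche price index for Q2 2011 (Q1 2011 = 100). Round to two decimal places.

129.43

Paasche price index uses current-period quantities as weights.
ΣP(Q2 2011)·Q(Q2 2011) = 42.47×31 + 5.09×81 + 7.76×45 + 471.26×10 = 1316.57 + 412.29 + 349.2 + 4712.6 = 6790.66
ΣP(Q1 2011)·Q(Q2 2011) = 39.78×31 + 4.91×81 + 6.60×45 + 331.87×10 = 1233.18 + 397.71 + 297 + 3318.7 = 5246.59
Index = 6790.66 / 5246.59 × 100 = 129.4300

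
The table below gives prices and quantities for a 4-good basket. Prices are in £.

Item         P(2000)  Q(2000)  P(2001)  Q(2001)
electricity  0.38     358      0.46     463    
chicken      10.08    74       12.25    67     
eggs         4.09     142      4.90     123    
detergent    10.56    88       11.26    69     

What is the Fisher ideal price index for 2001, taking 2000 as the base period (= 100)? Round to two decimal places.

115.58

Laspeyres component (base-period weights):
ΣP(2001)Q(2000) = 0.46×358 + 12.25×74 + 4.90×142 + 11.26×88 = 164.68 + 906.5 + 695.8 + 990.88 = 2757.86
ΣP(2000)Q(2000) = 0.38×358 + 10.08×74 + 4.09×142 + 10.56×88 = 136.04 + 745.92 + 580.78 + 929.28 = 2392.02
L = 2757.86 / 2392.02 × 100 = 115.2942
Paasche component (current-period weights):
ΣP(2001)Q(2001) = 0.46×463 + 12.25×67 + 4.90×123 + 11.26×69 = 212.98 + 820.75 + 602.7 + 776.94 = 2413.37
ΣP(2000)Q(2001) = 0.38×463 + 10.08×67 + 4.09×123 + 10.56×69 = 175.94 + 675.36 + 503.07 + 728.64 = 2083.01
P = 2413.37 / 2083.01 × 100 = 115.8597
Fisher = √(L × P) = √(115.2942 × 115.8597) = 115.5766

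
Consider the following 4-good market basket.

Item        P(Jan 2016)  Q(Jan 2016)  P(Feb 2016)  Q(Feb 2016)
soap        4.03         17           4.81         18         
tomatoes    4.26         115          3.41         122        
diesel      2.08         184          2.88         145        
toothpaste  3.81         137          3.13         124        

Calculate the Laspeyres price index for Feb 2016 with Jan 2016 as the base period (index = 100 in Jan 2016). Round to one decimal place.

97.9

Laspeyres price index uses base-period quantities as weights.
ΣP(Feb 2016)·Q(Jan 2016) = 4.81×17 + 3.41×115 + 2.88×184 + 3.13×137 = 81.77 + 392.15 + 529.92 + 428.81 = 1432.65
ΣP(Jan 2016)·Q(Jan 2016) = 4.03×17 + 4.26×115 + 2.08×184 + 3.81×137 = 68.51 + 489.9 + 382.72 + 521.97 = 1463.1
Index = 1432.65 / 1463.1 × 100 = 97.9188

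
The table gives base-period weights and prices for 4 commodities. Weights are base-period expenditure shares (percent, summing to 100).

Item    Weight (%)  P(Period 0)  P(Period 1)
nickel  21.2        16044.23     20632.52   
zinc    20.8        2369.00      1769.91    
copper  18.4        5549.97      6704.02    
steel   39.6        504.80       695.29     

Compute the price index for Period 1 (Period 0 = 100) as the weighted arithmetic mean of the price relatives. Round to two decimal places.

nickel: 21.2 × (20632.52/16044.23) = 21.2 × 1.285978 = 27.2627
zinc: 20.8 × (1769.91/2369.00) = 20.8 × 0.747113 = 15.5399
copper: 18.4 × (6704.02/5549.97) = 18.4 × 1.207938 = 22.2261
steel: 39.6 × (695.29/504.80) = 39.6 × 1.377357 = 54.5434
Index = Σ wᵢ·(p₁ᵢ/p₀ᵢ) = 27.2627 + 15.5399 + 22.2261 + 54.5434 = 119.5721

119.57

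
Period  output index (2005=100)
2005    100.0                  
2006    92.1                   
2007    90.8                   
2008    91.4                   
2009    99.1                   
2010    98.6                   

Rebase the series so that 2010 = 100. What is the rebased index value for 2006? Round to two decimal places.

Rebased(2006) = 92.1 / 98.6 × 100 = 93.4077

93.41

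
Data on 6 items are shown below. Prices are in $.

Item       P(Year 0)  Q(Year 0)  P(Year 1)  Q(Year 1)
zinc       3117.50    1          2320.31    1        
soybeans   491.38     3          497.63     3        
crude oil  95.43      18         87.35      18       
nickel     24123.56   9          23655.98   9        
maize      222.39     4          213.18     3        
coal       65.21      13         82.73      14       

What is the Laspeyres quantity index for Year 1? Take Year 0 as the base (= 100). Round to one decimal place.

Laspeyres quantity index uses base-period prices as weights.
ΣP(Year 0)·Q(Year 1) = 3117.50×1 + 491.38×3 + 95.43×18 + 24123.56×9 + 222.39×3 + 65.21×14 = 3117.5 + 1474.14 + 1717.74 + 217112.04 + 667.17 + 912.94 = 225001.53
ΣP(Year 0)·Q(Year 0) = 3117.50×1 + 491.38×3 + 95.43×18 + 24123.56×9 + 222.39×4 + 65.21×13 = 3117.5 + 1474.14 + 1717.74 + 217112.04 + 889.56 + 847.73 = 225158.71
Index = 225001.53 / 225158.71 × 100 = 99.9302

99.9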